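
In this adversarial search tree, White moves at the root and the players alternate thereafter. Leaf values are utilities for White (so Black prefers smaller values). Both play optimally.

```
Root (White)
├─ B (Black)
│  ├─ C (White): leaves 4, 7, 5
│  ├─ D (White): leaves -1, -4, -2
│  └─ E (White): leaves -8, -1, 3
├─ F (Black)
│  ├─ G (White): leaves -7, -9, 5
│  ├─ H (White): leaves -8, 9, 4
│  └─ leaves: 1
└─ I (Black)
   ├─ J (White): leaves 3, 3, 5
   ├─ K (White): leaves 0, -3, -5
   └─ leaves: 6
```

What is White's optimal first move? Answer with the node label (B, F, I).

C (White): max(4, 7, 5) = 7
D (White): max(-1, -4, -2) = -1
E (White): max(-8, -1, 3) = 3
B (Black): min(7, -1, 3) = -1
G (White): max(-7, -9, 5) = 5
H (White): max(-8, 9, 4) = 9
F (Black): min(5, 9, 1) = 1
J (White): max(3, 3, 5) = 5
K (White): max(0, -3, -5) = 0
I (Black): min(5, 0, 6) = 0
Root (White): max(-1, 1, 0) = 1
White picks the child with the highest value: F (value 1).

F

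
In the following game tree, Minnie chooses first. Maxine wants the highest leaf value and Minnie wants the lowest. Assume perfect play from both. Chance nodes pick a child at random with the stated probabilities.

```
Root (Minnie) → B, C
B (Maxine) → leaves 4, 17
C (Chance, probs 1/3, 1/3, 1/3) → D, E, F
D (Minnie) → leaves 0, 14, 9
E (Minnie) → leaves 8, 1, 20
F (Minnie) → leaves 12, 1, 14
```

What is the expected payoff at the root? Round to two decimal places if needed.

B (Maxine): max(4, 17) = 17
D (Minnie): min(0, 14, 9) = 0
E (Minnie): min(8, 1, 20) = 1
F (Minnie): min(12, 1, 14) = 1
C (Chance): 1/3·0 + 1/3·1 + 1/3·1 = 0.67
Root (Minnie): min(17, 0.67) = 0.67

0.67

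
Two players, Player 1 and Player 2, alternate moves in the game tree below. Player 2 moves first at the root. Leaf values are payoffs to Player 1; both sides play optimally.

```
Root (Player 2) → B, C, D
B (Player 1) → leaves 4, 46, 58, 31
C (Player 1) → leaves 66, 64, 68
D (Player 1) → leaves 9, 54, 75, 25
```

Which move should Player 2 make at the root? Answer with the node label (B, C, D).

B (Player 1): max(4, 46, 58, 31) = 58
C (Player 1): max(66, 64, 68) = 68
D (Player 1): max(9, 54, 75, 25) = 75
Root (Player 2): min(58, 68, 75) = 58
Player 2 picks the child with the lowest value: B (value 58).

B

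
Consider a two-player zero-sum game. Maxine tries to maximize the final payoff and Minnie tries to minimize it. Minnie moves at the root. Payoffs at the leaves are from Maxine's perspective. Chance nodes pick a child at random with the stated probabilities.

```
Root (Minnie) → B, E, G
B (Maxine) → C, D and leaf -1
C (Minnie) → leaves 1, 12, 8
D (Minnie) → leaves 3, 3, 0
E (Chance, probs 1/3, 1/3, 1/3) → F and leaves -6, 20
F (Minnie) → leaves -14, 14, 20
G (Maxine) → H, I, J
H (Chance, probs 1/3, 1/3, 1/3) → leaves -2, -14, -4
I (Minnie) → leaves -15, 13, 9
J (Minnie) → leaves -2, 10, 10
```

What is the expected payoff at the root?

C (Minnie): min(1, 12, 8) = 1
D (Minnie): min(3, 3, 0) = 0
B (Maxine): max(1, 0, -1) = 1
F (Minnie): min(-14, 14, 20) = -14
E (Chance): 1/3·-14 + 1/3·-6 + 1/3·20 = 0
H (Chance): 1/3·-2 + 1/3·-14 + 1/3·-4 = -6.67
I (Minnie): min(-15, 13, 9) = -15
J (Minnie): min(-2, 10, 10) = -2
G (Maxine): max(-6.67, -15, -2) = -2
Root (Minnie): min(1, 0, -2) = -2

-2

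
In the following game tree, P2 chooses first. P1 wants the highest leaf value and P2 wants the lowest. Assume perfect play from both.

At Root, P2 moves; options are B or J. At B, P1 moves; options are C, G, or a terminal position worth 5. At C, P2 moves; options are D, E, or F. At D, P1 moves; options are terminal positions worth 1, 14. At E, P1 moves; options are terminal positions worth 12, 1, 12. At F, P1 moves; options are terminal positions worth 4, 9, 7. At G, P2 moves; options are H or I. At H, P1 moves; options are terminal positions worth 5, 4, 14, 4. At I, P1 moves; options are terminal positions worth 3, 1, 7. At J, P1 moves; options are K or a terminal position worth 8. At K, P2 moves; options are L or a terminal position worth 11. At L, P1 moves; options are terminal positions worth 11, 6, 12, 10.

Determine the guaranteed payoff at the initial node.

9

D (P1): max(1, 14) = 14
E (P1): max(12, 1, 12) = 12
F (P1): max(4, 9, 7) = 9
C (P2): min(14, 12, 9) = 9
H (P1): max(5, 4, 14, 4) = 14
I (P1): max(3, 1, 7) = 7
G (P2): min(14, 7) = 7
B (P1): max(9, 7, 5) = 9
L (P1): max(11, 6, 12, 10) = 12
K (P2): min(12, 11) = 11
J (P1): max(11, 8) = 11
Root (P2): min(9, 11) = 9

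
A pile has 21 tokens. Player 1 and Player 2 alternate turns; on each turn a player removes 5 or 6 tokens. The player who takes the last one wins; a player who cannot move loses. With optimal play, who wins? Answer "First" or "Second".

First

W/L table (W = player to move can force a win):
i:   0  1  2  3  4  5  6  7  8  9 10 11 12 13 14 15 16 17 18 19 20 21
     L  L  L  L  L  W  W  W  W  W  W  L  L  L  L  L  W  W  W  W  W  W
Position 21 is W, so the first player wins.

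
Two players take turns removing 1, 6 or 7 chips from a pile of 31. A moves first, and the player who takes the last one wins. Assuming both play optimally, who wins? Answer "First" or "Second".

i:   0  1  2  3  4  5  6  7  8  9 10 11 12 13 14 15 16 17 18 19 20 21 22 23 24 25 26 27 28 29 30 31
     L  W  L  W  L  W  W  W  W  W  W  W  L  W  L  W  L  W  W  W  W  W  W  W  L  W  L  W  L  W  W  W
Position 31 is W, so the first player wins.

First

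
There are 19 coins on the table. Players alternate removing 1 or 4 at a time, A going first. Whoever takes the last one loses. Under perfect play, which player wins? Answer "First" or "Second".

First

Mark each pile size as W (mover wins) or L (mover loses):
i:   0  1  2  3  4  5  6  7  8  9 10 11 12 13 14 15 16 17 18 19
     W  L  W  L  W  W  L  W  L  W  W  L  W  L  W  W  L  W  L  W
Position 19 is W, so the first player wins.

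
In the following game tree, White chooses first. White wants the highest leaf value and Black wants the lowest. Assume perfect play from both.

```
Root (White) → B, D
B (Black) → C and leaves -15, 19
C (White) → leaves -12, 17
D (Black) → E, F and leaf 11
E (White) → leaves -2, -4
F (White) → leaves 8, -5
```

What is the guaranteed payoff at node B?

C: max(-12, 17) = 17
B: min(17, -15, 19) = -15

-15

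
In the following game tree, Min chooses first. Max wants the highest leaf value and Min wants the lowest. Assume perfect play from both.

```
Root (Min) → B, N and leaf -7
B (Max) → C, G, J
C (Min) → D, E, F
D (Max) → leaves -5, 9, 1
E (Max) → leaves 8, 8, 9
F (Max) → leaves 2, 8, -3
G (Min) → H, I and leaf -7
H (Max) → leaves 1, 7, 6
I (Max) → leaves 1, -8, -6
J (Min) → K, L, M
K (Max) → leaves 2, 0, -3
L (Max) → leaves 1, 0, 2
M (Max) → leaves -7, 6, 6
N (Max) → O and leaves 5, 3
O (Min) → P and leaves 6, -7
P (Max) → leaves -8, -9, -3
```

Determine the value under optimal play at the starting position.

-7

D (Max): max(-5, 9, 1) = 9
E (Max): max(8, 8, 9) = 9
F (Max): max(2, 8, -3) = 8
C (Min): min(9, 9, 8) = 8
H (Max): max(1, 7, 6) = 7
I (Max): max(1, -8, -6) = 1
G (Min): min(7, 1, -7) = -7
K (Max): max(2, 0, -3) = 2
L (Max): max(1, 0, 2) = 2
M (Max): max(-7, 6, 6) = 6
J (Min): min(2, 2, 6) = 2
B (Max): max(8, -7, 2) = 8
P (Max): max(-8, -9, -3) = -3
O (Min): min(-3, 6, -7) = -7
N (Max): max(-7, 5, 3) = 5
Root (Min): min(8, 5, -7) = -7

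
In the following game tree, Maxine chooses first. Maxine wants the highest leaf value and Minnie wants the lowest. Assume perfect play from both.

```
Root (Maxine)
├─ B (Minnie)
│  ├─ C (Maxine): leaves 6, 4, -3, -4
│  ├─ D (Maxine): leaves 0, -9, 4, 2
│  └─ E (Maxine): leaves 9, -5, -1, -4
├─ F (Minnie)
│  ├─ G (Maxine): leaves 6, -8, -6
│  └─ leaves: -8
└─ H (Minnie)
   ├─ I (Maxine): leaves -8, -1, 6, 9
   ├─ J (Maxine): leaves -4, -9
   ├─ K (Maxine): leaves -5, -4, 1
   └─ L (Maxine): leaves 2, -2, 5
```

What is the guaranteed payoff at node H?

-4

I: max(-8, -1, 6, 9) = 9
J: max(-4, -9) = -4
K: max(-5, -4, 1) = 1
L: max(2, -2, 5) = 5
H: min(9, -4, 1, 5) = -4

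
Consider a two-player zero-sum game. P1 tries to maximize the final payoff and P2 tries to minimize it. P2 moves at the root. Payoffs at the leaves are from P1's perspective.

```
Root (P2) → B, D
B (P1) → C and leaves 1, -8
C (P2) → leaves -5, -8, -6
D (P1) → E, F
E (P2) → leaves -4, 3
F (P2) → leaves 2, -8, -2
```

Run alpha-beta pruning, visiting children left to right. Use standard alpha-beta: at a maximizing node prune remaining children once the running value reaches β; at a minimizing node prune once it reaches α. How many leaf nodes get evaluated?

9

C [α=-∞,β=+∞]: v=-8
B [α=-∞,β=+∞]: v=1
E [α=-∞,β=1]: v=-4
F [α=-4,β=1]: v=-8 after child 2 ≤ α → α-cutoff, skip 1
D [α=-∞,β=1]: v=-4
Root [α=-∞,β=+∞]: v=-4
Leaves evaluated: 9 of 10.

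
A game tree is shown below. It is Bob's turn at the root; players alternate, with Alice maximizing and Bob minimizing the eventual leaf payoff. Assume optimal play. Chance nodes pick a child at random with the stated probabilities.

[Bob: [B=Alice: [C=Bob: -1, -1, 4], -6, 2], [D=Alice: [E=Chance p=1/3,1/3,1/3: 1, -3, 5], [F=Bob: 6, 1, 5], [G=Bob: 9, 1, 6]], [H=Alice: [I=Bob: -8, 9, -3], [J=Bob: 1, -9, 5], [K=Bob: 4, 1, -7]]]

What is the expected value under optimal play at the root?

-7

C (Bob): min(-1, -1, 4) = -1
B (Alice): max(-1, -6, 2) = 2
E (Chance): 1/3·1 + 1/3·-3 + 1/3·5 = 1
F (Bob): min(6, 1, 5) = 1
G (Bob): min(9, 1, 6) = 1
D (Alice): max(1, 1, 1) = 1
I (Bob): min(-8, 9, -3) = -8
J (Bob): min(1, -9, 5) = -9
K (Bob): min(4, 1, -7) = -7
H (Alice): max(-8, -9, -7) = -7
Root (Bob): min(2, 1, -7) = -7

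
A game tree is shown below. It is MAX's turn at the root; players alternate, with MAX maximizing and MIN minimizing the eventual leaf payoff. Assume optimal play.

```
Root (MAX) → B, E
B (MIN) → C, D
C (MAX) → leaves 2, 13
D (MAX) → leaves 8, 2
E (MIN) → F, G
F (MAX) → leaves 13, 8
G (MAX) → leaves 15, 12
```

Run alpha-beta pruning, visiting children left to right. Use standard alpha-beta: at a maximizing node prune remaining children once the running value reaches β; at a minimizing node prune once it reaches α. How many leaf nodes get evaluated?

C [α=-∞,β=+∞]: v=13
D [α=-∞,β=13]: v=8
B [α=-∞,β=+∞]: v=8
F [α=8,β=+∞]: v=13
G [α=8,β=13]: v=15 after child 1 ≥ β → β-cutoff, skip 1
E [α=8,β=+∞]: v=13
Root [α=-∞,β=+∞]: v=13
Leaves evaluated: 7 of 8.

7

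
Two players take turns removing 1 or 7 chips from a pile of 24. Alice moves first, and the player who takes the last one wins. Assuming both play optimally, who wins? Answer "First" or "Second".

Second

W/L table (W = player to move can force a win):
i:   0  1  2  3  4  5  6  7  8  9 10 11 12 13 14 15 16 17 18 19 20 21 22 23 24
     L  W  L  W  L  W  L  W  L  W  L  W  L  W  L  W  L  W  L  W  L  W  L  W  L
Position 24 is L, so the second player wins.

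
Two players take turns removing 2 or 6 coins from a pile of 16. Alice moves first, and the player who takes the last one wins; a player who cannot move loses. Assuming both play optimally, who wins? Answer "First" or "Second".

Mark each pile size as W (mover wins) or L (mover loses):
i:   0  1  2  3  4  5  6  7  8  9 10 11 12 13 14 15 16
     L  L  W  W  L  L  W  W  L  L  W  W  L  L  W  W  L
Position 16 is L, so the second player wins.

Second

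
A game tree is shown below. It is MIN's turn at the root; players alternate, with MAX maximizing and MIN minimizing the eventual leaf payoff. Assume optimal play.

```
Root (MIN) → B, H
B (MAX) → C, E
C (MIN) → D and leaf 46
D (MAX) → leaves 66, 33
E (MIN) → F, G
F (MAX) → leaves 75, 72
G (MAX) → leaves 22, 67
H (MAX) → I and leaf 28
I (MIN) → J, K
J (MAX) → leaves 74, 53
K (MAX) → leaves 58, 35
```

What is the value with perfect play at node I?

J: max(74, 53) = 74
K: max(58, 35) = 58
I: min(74, 58) = 58

58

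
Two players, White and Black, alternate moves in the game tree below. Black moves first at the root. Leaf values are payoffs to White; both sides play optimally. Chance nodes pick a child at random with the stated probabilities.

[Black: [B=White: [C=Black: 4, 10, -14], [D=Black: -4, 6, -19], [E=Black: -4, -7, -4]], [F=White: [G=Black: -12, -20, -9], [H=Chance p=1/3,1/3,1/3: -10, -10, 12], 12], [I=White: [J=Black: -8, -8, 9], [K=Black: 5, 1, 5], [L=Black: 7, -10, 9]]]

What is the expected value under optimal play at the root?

-7

C (Black): min(4, 10, -14) = -14
D (Black): min(-4, 6, -19) = -19
E (Black): min(-4, -7, -4) = -7
B (White): max(-14, -19, -7) = -7
G (Black): min(-12, -20, -9) = -20
H (Chance): 1/3·-10 + 1/3·-10 + 1/3·12 = -2.67
F (White): max(-20, -2.67, 12) = 12
J (Black): min(-8, -8, 9) = -8
K (Black): min(5, 1, 5) = 1
L (Black): min(7, -10, 9) = -10
I (White): max(-8, 1, -10) = 1
Root (Black): min(-7, 12, 1) = -7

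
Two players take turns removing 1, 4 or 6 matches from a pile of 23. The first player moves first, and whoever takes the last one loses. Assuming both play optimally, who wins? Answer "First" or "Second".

W/L table (W = player to move can force a win):
i:   0  1  2  3  4  5  6  7  8  9 10 11 12 13 14 15 16 17 18 19 20 21 22 23
     W  L  W  L  W  W  L  W  L  W  W  L  W  L  W  W  L  W  L  W  W  L  W  L
Position 23 is L, so the second player wins.

Second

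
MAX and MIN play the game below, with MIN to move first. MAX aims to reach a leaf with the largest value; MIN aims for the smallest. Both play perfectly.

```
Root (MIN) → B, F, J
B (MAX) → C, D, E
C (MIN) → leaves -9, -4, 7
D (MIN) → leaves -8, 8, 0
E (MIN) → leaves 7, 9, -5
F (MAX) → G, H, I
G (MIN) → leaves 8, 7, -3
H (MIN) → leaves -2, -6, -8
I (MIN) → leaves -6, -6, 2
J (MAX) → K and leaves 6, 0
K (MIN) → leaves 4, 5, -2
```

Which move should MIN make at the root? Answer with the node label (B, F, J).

C (MIN): min(-9, -4, 7) = -9
D (MIN): min(-8, 8, 0) = -8
E (MIN): min(7, 9, -5) = -5
B (MAX): max(-9, -8, -5) = -5
G (MIN): min(8, 7, -3) = -3
H (MIN): min(-2, -6, -8) = -8
I (MIN): min(-6, -6, 2) = -6
F (MAX): max(-3, -8, -6) = -3
K (MIN): min(4, 5, -2) = -2
J (MAX): max(-2, 6, 0) = 6
Root (MIN): min(-5, -3, 6) = -5
MIN picks the child with the lowest value: B (value -5).

B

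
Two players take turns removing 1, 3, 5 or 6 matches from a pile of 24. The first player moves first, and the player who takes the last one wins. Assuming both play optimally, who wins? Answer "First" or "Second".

Second

Positions where the player to move wins (W) vs loses (L):
i:   0  1  2  3  4  5  6  7  8  9 10 11 12 13 14 15 16 17 18 19 20 21 22 23 24
     L  W  L  W  L  W  W  W  W  W  W  L  W  L  W  L  W  W  W  W  W  W  L  W  L
Position 24 is L, so the second player wins.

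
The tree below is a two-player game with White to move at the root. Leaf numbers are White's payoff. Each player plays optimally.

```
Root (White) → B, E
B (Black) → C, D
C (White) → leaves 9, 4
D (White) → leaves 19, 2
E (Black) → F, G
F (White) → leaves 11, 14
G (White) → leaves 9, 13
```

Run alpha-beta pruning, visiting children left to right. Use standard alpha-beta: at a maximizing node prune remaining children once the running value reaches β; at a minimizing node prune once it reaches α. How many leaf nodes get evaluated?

7

C [α=-∞,β=+∞]: v=9
D [α=-∞,β=9]: v=19 after child 1 ≥ β → β-cutoff, skip 1
B [α=-∞,β=+∞]: v=9
F [α=9,β=+∞]: v=14
G [α=9,β=14]: v=13
E [α=9,β=+∞]: v=13
Root [α=-∞,β=+∞]: v=13
Leaves evaluated: 7 of 8.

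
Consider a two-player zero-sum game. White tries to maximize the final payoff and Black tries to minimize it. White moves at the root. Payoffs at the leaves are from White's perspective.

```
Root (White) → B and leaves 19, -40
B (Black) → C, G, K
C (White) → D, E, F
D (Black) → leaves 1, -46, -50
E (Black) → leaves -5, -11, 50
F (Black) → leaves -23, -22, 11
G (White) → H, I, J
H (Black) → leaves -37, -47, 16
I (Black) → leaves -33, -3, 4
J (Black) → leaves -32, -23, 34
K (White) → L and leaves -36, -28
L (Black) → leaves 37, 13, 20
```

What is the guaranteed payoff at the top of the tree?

D (Black): min(1, -46, -50) = -50
E (Black): min(-5, -11, 50) = -11
F (Black): min(-23, -22, 11) = -23
C (White): max(-50, -11, -23) = -11
H (Black): min(-37, -47, 16) = -47
I (Black): min(-33, -3, 4) = -33
J (Black): min(-32, -23, 34) = -32
G (White): max(-47, -33, -32) = -32
L (Black): min(37, 13, 20) = 13
K (White): max(13, -36, -28) = 13
B (Black): min(-11, -32, 13) = -32
Root (White): max(-32, 19, -40) = 19

19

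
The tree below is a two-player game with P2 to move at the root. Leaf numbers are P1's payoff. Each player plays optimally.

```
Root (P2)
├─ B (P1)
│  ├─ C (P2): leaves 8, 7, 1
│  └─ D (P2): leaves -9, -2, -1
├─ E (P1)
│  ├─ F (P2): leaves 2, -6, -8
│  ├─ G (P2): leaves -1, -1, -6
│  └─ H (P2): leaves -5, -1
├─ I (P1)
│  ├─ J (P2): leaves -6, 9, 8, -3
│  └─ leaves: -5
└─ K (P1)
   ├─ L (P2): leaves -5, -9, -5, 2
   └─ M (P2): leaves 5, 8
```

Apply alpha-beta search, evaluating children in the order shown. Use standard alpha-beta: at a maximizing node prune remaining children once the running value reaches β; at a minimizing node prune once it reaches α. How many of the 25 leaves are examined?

23

C [α=-∞,β=+∞]: v=1
D [α=1,β=+∞]: v=-9 after child 1 ≤ α → α-cutoff, skip 2
B [α=-∞,β=+∞]: v=1
F [α=-∞,β=1]: v=-8
G [α=-8,β=1]: v=-6
H [α=-6,β=1]: v=-5
E [α=-∞,β=1]: v=-5
J [α=-∞,β=-5]: v=-6
I [α=-∞,β=-5]: v=-5
L [α=-∞,β=-5]: v=-9
M [α=-9,β=-5]: v=5
K [α=-∞,β=-5]: v=5
Root [α=-∞,β=+∞]: v=-5
Leaves evaluated: 23 of 25.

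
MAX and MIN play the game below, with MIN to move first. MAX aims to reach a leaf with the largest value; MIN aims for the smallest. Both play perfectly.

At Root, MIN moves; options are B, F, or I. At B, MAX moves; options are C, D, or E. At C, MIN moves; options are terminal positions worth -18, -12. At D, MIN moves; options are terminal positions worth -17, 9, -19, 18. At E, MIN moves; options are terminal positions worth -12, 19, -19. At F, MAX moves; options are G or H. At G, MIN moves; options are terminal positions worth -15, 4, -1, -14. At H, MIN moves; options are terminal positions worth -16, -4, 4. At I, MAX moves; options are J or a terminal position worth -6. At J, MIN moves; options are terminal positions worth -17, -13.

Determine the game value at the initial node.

C (MIN): min(-18, -12) = -18
D (MIN): min(-17, 9, -19, 18) = -19
E (MIN): min(-12, 19, -19) = -19
B (MAX): max(-18, -19, -19) = -18
G (MIN): min(-15, 4, -1, -14) = -15
H (MIN): min(-16, -4, 4) = -16
F (MAX): max(-15, -16) = -15
J (MIN): min(-17, -13) = -17
I (MAX): max(-17, -6) = -6
Root (MIN): min(-18, -15, -6) = -18

-18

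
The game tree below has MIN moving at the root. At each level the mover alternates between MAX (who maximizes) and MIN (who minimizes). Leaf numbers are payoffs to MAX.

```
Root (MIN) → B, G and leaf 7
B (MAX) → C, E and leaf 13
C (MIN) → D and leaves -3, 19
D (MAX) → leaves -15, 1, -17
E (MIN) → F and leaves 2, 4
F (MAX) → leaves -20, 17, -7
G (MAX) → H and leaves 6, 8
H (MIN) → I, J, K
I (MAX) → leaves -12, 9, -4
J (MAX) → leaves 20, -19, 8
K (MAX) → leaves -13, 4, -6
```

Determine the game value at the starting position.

D (MAX): max(-15, 1, -17) = 1
C (MIN): min(1, -3, 19) = -3
F (MAX): max(-20, 17, -7) = 17
E (MIN): min(17, 2, 4) = 2
B (MAX): max(-3, 2, 13) = 13
I (MAX): max(-12, 9, -4) = 9
J (MAX): max(20, -19, 8) = 20
K (MAX): max(-13, 4, -6) = 4
H (MIN): min(9, 20, 4) = 4
G (MAX): max(4, 6, 8) = 8
Root (MIN): min(13, 8, 7) = 7

7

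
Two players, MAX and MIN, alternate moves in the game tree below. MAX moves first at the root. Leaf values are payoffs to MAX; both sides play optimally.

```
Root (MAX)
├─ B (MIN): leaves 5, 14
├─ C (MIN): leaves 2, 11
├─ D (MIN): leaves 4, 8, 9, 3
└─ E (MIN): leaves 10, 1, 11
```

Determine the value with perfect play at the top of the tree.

5

B (MIN): min(5, 14) = 5
C (MIN): min(2, 11) = 2
D (MIN): min(4, 8, 9, 3) = 3
E (MIN): min(10, 1, 11) = 1
Root (MAX): max(5, 2, 3, 1) = 5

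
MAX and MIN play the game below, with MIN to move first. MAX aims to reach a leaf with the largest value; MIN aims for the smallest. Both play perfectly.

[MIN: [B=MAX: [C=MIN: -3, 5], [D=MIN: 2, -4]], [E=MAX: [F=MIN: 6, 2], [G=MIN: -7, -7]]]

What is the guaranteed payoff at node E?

2

F: min(6, 2) = 2
G: min(-7, -7) = -7
E: max(2, -7) = 2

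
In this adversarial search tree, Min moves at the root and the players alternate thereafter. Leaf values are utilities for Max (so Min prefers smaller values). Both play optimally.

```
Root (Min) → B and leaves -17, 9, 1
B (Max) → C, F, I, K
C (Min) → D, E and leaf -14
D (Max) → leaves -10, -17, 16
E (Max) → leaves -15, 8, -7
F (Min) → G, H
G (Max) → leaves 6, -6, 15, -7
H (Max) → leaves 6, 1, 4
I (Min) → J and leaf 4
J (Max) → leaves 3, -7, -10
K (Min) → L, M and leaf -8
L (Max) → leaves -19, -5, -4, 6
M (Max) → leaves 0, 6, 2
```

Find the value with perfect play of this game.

D (Max): max(-10, -17, 16) = 16
E (Max): max(-15, 8, -7) = 8
C (Min): min(16, 8, -14) = -14
G (Max): max(6, -6, 15, -7) = 15
H (Max): max(6, 1, 4) = 6
F (Min): min(15, 6) = 6
J (Max): max(3, -7, -10) = 3
I (Min): min(3, 4) = 3
L (Max): max(-19, -5, -4, 6) = 6
M (Max): max(0, 6, 2) = 6
K (Min): min(6, 6, -8) = -8
B (Max): max(-14, 6, 3, -8) = 6
Root (Min): min(6, -17, 9, 1) = -17

-17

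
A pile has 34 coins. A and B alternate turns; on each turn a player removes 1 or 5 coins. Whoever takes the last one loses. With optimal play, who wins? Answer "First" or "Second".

i:   0  1  2  3  4  5  6  7  8  9 10 11 12 13 14 15 16 17 18 19 20 21 22 23 24 25 26 27 28 29 30 31 32 33 34
     W  L  W  L  W  L  W  L  W  L  W  L  W  L  W  L  W  L  W  L  W  L  W  L  W  L  W  L  W  L  W  L  W  L  W
Position 34 is W, so the first player wins.

First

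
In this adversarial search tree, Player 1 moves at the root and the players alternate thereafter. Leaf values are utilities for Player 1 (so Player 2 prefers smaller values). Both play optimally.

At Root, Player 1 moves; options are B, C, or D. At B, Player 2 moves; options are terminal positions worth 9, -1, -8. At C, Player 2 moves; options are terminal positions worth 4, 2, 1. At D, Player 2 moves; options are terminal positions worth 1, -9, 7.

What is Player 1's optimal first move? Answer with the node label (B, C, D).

C

B (Player 2): min(9, -1, -8) = -8
C (Player 2): min(4, 2, 1) = 1
D (Player 2): min(1, -9, 7) = -9
Root (Player 1): max(-8, 1, -9) = 1
Player 1 picks the child with the highest value: C (value 1).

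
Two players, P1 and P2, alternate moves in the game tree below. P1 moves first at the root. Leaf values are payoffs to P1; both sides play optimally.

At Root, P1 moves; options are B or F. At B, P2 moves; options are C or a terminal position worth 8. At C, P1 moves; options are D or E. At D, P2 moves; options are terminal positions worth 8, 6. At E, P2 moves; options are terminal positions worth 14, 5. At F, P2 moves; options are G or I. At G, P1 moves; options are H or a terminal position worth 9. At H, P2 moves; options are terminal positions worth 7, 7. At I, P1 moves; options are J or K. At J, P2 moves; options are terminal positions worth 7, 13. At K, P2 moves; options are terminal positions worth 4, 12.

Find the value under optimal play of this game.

D (P2): min(8, 6) = 6
E (P2): min(14, 5) = 5
C (P1): max(6, 5) = 6
B (P2): min(6, 8) = 6
H (P2): min(7, 7) = 7
G (P1): max(7, 9) = 9
J (P2): min(7, 13) = 7
K (P2): min(4, 12) = 4
I (P1): max(7, 4) = 7
F (P2): min(9, 7) = 7
Root (P1): max(6, 7) = 7

7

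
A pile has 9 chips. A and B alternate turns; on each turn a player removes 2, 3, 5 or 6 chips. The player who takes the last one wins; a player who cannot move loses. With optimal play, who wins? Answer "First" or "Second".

Second

Positions where the player to move wins (W) vs loses (L):
i:   0  1  2  3  4  5  6  7  8  9
     L  L  W  W  W  W  W  W  L  L
Position 9 is L, so the second player wins.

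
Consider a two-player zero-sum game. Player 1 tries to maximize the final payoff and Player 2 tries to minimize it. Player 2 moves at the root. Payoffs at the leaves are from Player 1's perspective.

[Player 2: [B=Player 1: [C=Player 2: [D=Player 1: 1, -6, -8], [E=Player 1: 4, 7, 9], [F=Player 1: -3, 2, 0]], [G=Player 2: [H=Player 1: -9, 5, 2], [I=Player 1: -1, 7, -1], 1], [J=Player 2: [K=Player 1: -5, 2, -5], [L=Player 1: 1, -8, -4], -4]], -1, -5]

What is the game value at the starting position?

D (Player 1): max(1, -6, -8) = 1
E (Player 1): max(4, 7, 9) = 9
F (Player 1): max(-3, 2, 0) = 2
C (Player 2): min(1, 9, 2) = 1
H (Player 1): max(-9, 5, 2) = 5
I (Player 1): max(-1, 7, -1) = 7
G (Player 2): min(5, 7, 1) = 1
K (Player 1): max(-5, 2, -5) = 2
L (Player 1): max(1, -8, -4) = 1
J (Player 2): min(2, 1, -4) = -4
B (Player 1): max(1, 1, -4) = 1
Root (Player 2): min(1, -1, -5) = -5

-5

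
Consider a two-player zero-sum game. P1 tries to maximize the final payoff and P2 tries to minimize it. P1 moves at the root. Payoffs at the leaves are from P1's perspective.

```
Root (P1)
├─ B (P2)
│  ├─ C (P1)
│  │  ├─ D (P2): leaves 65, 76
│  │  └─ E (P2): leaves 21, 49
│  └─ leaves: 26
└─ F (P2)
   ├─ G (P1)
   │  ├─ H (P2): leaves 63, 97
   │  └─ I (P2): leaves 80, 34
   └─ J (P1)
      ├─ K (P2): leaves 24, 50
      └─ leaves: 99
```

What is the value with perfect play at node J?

99

K: min(24, 50) = 24
J: max(24, 99) = 99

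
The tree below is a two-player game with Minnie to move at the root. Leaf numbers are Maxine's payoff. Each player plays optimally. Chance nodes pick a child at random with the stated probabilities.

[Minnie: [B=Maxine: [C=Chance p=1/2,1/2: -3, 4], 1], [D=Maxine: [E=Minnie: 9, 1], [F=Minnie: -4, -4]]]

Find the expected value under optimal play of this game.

1

C (Chance): 1/2·-3 + 1/2·4 = 0.5
B (Maxine): max(0.5, 1) = 1
E (Minnie): min(9, 1) = 1
F (Minnie): min(-4, -4) = -4
D (Maxine): max(1, -4) = 1
Root (Minnie): min(1, 1) = 1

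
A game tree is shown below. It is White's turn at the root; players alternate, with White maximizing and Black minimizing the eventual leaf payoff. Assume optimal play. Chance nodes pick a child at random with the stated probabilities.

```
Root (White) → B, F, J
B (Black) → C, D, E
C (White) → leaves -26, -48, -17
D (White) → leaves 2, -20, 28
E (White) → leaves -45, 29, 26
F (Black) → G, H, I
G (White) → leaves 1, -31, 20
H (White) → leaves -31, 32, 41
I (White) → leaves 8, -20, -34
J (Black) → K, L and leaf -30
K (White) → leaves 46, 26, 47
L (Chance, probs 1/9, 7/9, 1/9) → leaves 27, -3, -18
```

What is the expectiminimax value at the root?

C (White): max(-26, -48, -17) = -17
D (White): max(2, -20, 28) = 28
E (White): max(-45, 29, 26) = 29
B (Black): min(-17, 28, 29) = -17
G (White): max(1, -31, 20) = 20
H (White): max(-31, 32, 41) = 41
I (White): max(8, -20, -34) = 8
F (Black): min(20, 41, 8) = 8
K (White): max(46, 26, 47) = 47
L (Chance): 1/9·27 + 7/9·-3 + 1/9·-18 = -1.33
J (Black): min(47, -1.33, -30) = -30
Root (White): max(-17, 8, -30) = 8

8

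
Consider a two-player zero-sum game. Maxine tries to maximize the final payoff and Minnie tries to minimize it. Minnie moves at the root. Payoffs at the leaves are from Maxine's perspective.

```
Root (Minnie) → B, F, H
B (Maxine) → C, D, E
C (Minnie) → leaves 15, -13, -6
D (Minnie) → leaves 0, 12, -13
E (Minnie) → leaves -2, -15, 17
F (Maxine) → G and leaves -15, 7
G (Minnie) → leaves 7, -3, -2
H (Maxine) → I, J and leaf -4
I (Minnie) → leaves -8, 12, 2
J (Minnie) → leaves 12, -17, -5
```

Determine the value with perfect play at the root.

-13

C (Minnie): min(15, -13, -6) = -13
D (Minnie): min(0, 12, -13) = -13
E (Minnie): min(-2, -15, 17) = -15
B (Maxine): max(-13, -13, -15) = -13
G (Minnie): min(7, -3, -2) = -3
F (Maxine): max(-3, -15, 7) = 7
I (Minnie): min(-8, 12, 2) = -8
J (Minnie): min(12, -17, -5) = -17
H (Maxine): max(-8, -17, -4) = -4
Root (Minnie): min(-13, 7, -4) = -13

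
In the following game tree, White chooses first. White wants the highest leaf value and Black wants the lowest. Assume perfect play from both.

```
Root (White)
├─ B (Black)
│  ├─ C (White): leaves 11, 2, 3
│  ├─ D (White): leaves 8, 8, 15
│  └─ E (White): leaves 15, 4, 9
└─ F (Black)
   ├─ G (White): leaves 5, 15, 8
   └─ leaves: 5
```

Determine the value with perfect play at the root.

11

C (White): max(11, 2, 3) = 11
D (White): max(8, 8, 15) = 15
E (White): max(15, 4, 9) = 15
B (Black): min(11, 15, 15) = 11
G (White): max(5, 15, 8) = 15
F (Black): min(15, 5) = 5
Root (White): max(11, 5) = 11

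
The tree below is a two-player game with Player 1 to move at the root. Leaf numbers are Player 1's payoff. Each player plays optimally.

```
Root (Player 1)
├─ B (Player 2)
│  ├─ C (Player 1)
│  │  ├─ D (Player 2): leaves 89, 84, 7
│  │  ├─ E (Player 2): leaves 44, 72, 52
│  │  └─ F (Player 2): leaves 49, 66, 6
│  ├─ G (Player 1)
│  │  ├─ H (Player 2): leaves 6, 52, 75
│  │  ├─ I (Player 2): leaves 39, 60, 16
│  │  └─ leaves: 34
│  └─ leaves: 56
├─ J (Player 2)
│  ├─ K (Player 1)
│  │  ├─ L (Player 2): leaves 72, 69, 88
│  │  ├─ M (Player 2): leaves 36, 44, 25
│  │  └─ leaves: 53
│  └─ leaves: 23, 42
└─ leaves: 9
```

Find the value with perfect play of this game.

34

D (Player 2): min(89, 84, 7) = 7
E (Player 2): min(44, 72, 52) = 44
F (Player 2): min(49, 66, 6) = 6
C (Player 1): max(7, 44, 6) = 44
H (Player 2): min(6, 52, 75) = 6
I (Player 2): min(39, 60, 16) = 16
G (Player 1): max(6, 16, 34) = 34
B (Player 2): min(44, 34, 56) = 34
L (Player 2): min(72, 69, 88) = 69
M (Player 2): min(36, 44, 25) = 25
K (Player 1): max(69, 25, 53) = 69
J (Player 2): min(69, 23, 42) = 23
Root (Player 1): max(34, 23, 9) = 34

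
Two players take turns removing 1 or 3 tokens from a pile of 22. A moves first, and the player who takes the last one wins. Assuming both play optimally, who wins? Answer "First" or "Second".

Mark each pile size as W (mover wins) or L (mover loses):
i:   0  1  2  3  4  5  6  7  8  9 10 11 12 13 14 15 16 17 18 19 20 21 22
     L  W  L  W  L  W  L  W  L  W  L  W  L  W  L  W  L  W  L  W  L  W  L
Position 22 is L, so the second player wins.

Second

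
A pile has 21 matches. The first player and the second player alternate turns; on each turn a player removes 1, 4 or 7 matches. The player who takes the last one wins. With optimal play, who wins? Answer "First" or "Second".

Second

Compute winning (W) and losing (L) positions by backward induction:
i:   0  1  2  3  4  5  6  7  8  9 10 11 12 13 14 15 16 17 18 19 20 21
     L  W  L  W  W  L  W  W  L  W  L  W  W  L  W  W  L  W  L  W  W  L
Position 21 is L, so the second player wins.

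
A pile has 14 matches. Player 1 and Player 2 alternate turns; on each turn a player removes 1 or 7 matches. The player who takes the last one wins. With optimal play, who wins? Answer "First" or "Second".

i:   0  1  2  3  4  5  6  7  8  9 10 11 12 13 14
     L  W  L  W  L  W  L  W  L  W  L  W  L  W  L
Position 14 is L, so the second player wins.

Second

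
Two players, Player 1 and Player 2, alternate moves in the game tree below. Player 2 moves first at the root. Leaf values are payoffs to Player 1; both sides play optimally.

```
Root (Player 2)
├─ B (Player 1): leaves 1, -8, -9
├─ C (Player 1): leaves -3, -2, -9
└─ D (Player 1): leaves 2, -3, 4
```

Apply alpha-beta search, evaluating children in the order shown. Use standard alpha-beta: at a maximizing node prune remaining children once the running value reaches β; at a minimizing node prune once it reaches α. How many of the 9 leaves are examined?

7

B [α=-∞,β=+∞]: v=1
C [α=-∞,β=1]: v=-2
D [α=-∞,β=-2]: v=2 after child 1 ≥ β → β-cutoff, skip 2
Root [α=-∞,β=+∞]: v=-2
Leaves evaluated: 7 of 9.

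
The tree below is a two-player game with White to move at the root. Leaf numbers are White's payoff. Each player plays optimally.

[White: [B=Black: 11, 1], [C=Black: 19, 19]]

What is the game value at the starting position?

B (Black): min(11, 1) = 1
C (Black): min(19, 19) = 19
Root (White): max(1, 19) = 19

19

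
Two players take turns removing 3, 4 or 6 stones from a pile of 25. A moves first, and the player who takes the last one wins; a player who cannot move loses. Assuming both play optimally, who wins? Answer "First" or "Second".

First

W/L table (W = player to move can force a win):
i:   0  1  2  3  4  5  6  7  8  9 10 11 12 13 14 15 16 17 18 19 20 21 22 23 24 25
     L  L  L  W  W  W  W  W  W  L  L  L  W  W  W  W  W  W  L  L  L  W  W  W  W  W
Position 25 is W, so the first player wins.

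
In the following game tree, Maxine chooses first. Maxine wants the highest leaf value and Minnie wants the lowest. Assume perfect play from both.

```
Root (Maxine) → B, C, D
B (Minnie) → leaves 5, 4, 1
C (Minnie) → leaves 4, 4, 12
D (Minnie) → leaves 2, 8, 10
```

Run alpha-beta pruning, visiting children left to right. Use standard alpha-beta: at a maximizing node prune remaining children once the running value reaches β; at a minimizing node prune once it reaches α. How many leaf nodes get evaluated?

B [α=-∞,β=+∞]: v=1
C [α=1,β=+∞]: v=4
D [α=4,β=+∞]: v=2 after child 1 ≤ α → α-cutoff, skip 2
Root [α=-∞,β=+∞]: v=4
Leaves evaluated: 7 of 9.

7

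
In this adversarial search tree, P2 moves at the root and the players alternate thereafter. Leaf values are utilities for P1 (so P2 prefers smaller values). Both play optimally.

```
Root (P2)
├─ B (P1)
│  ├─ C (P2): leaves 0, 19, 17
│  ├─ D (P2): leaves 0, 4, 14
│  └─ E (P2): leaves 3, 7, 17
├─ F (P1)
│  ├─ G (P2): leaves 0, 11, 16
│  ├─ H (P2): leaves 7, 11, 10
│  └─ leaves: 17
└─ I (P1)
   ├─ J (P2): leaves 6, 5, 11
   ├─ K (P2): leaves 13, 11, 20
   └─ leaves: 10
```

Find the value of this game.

3

C (P2): min(0, 19, 17) = 0
D (P2): min(0, 4, 14) = 0
E (P2): min(3, 7, 17) = 3
B (P1): max(0, 0, 3) = 3
G (P2): min(0, 11, 16) = 0
H (P2): min(7, 11, 10) = 7
F (P1): max(0, 7, 17) = 17
J (P2): min(6, 5, 11) = 5
K (P2): min(13, 11, 20) = 11
I (P1): max(5, 11, 10) = 11
Root (P2): min(3, 17, 11) = 3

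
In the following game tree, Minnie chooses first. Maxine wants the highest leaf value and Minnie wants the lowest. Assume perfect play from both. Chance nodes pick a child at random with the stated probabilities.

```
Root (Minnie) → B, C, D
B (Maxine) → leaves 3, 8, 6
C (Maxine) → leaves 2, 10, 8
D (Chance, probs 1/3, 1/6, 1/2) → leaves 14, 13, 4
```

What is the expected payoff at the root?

8

B (Maxine): max(3, 8, 6) = 8
C (Maxine): max(2, 10, 8) = 10
D (Chance): 1/3·14 + 1/6·13 + 1/2·4 = 8.83
Root (Minnie): min(8, 10, 8.83) = 8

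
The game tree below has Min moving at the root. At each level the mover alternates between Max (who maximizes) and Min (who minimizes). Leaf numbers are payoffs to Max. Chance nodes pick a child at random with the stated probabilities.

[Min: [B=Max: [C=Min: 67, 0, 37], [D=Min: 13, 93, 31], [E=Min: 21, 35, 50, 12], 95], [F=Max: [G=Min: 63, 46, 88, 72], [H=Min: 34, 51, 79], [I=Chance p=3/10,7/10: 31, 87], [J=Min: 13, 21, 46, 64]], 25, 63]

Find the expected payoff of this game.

C (Min): min(67, 0, 37) = 0
D (Min): min(13, 93, 31) = 13
E (Min): min(21, 35, 50, 12) = 12
B (Max): max(0, 13, 12, 95) = 95
G (Min): min(63, 46, 88, 72) = 46
H (Min): min(34, 51, 79) = 34
I (Chance): 3/10·31 + 7/10·87 = 70.2
J (Min): min(13, 21, 46, 64) = 13
F (Max): max(46, 34, 70.2, 13) = 70.2
Root (Min): min(95, 70.2, 25, 63) = 25

25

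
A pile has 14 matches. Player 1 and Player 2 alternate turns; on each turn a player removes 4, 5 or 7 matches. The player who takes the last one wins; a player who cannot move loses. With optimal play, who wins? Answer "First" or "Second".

Compute winning (W) and losing (L) positions by backward induction:
i:   0  1  2  3  4  5  6  7  8  9 10 11 12 13 14
     L  L  L  L  W  W  W  W  W  W  W  L  L  L  L
Position 14 is L, so the second player wins.

Second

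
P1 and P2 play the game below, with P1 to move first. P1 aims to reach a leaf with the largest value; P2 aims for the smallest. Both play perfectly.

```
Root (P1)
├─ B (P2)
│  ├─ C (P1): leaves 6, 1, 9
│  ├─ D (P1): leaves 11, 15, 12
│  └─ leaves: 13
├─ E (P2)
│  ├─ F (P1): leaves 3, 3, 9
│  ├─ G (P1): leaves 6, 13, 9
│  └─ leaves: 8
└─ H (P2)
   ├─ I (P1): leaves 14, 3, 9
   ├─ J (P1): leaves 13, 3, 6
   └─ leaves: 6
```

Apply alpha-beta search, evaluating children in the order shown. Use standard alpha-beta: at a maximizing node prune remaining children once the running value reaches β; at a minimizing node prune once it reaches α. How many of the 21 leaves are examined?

C [α=-∞,β=+∞]: v=9
D [α=-∞,β=9]: v=11 after child 1 ≥ β → β-cutoff, skip 2
B [α=-∞,β=+∞]: v=9
F [α=9,β=+∞]: v=9
E [α=9,β=+∞]: v=9 after child 1 ≤ α → α-cutoff, skip 2
I [α=9,β=+∞]: v=14
J [α=9,β=14]: v=13
H [α=9,β=+∞]: v=6
Root [α=-∞,β=+∞]: v=9
Leaves evaluated: 15 of 21.

15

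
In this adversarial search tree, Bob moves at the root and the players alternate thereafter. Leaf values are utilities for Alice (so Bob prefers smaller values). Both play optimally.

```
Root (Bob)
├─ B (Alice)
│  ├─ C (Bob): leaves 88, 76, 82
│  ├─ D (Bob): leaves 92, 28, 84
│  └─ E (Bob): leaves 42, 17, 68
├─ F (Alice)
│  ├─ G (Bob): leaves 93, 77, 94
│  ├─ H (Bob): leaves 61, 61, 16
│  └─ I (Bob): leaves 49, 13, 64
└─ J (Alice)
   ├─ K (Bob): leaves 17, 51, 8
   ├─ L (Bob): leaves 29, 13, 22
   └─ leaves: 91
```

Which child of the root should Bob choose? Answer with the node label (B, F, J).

B

C (Bob): min(88, 76, 82) = 76
D (Bob): min(92, 28, 84) = 28
E (Bob): min(42, 17, 68) = 17
B (Alice): max(76, 28, 17) = 76
G (Bob): min(93, 77, 94) = 77
H (Bob): min(61, 61, 16) = 16
I (Bob): min(49, 13, 64) = 13
F (Alice): max(77, 16, 13) = 77
K (Bob): min(17, 51, 8) = 8
L (Bob): min(29, 13, 22) = 13
J (Alice): max(8, 13, 91) = 91
Root (Bob): min(76, 77, 91) = 76
Bob picks the child with the lowest value: B (value 76).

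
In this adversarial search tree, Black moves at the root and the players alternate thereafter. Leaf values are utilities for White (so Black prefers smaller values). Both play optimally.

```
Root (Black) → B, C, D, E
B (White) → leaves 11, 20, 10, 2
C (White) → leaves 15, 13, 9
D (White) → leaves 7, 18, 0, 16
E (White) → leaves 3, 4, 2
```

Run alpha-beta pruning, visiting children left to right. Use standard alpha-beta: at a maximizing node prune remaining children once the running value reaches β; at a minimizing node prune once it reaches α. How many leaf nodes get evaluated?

12

B [α=-∞,β=+∞]: v=20
C [α=-∞,β=20]: v=15
D [α=-∞,β=15]: v=18 after child 2 ≥ β → β-cutoff, skip 2
E [α=-∞,β=15]: v=4
Root [α=-∞,β=+∞]: v=4
Leaves evaluated: 12 of 14.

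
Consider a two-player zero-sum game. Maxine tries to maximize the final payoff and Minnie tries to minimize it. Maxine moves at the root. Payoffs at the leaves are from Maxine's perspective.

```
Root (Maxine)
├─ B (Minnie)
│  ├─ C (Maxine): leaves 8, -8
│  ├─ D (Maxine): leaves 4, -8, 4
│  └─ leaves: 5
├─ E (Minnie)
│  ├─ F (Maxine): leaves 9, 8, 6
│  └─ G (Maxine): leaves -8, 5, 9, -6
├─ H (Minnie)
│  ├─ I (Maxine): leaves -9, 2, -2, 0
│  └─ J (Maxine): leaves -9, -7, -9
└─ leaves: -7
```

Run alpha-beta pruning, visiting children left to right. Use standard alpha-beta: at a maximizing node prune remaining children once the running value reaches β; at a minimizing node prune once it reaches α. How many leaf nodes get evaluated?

17

C [α=-∞,β=+∞]: v=8
D [α=-∞,β=8]: v=4
B [α=-∞,β=+∞]: v=4
F [α=4,β=+∞]: v=9
G [α=4,β=9]: v=9 after child 3 ≥ β → β-cutoff, skip 1
E [α=4,β=+∞]: v=9
I [α=9,β=+∞]: v=2
H [α=9,β=+∞]: v=2 after child 1 ≤ α → α-cutoff, skip 1
Root [α=-∞,β=+∞]: v=9
Leaves evaluated: 17 of 21.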